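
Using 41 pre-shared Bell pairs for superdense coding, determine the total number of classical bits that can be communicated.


Superdense coding allows 2 classical bits per shared entangled pair.
41 pair(s) -> 2 * 41 = 82 classical bits

82


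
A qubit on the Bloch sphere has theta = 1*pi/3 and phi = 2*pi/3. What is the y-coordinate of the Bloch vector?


theta = 1.0472, phi = 2.0944
r_y = sin(theta)*sin(phi) = 0.8660 * 0.8660
r_y = 0.7500

0.7500


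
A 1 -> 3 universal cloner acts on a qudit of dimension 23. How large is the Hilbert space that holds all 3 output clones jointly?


Output space = H^(tensor 3) where dim(H) = 23
dim = 23^3
= 529 (after 2 factors)
= 12167 (after 3 factors)
= 12167

12167


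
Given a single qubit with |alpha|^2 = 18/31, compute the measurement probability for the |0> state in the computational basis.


|alpha|^2 = 18/31 = 0.5806
|beta|^2 = 1 - 18/31 = 13/31 = 0.4194
P(|0>) = |alpha|^2 = 0.5806

0.5806


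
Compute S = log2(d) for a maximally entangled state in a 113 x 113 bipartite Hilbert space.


For a maximally entangled state in d x d:
S = log2(d) = log2(113)
= 6.8202

6.8202


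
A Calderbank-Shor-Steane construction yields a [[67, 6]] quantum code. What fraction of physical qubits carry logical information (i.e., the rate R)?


Code rate R = k/n
= 6/67
= 0.0896

0.0896


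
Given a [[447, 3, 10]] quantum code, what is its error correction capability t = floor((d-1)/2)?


Code parameters: [[447, 3, 10]], distance d = 10.
Number of correctable errors = floor((d-1)/2)
= floor((10 - 1)/2)
= floor(9/2)
= 4

4


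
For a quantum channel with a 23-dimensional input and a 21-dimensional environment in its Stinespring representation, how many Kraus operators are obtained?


Tracing out the environment in an orthonormal basis {|i>_E} gives Kraus operators K_i = <i|_E U |0>_E.
Number of Kraus operators = dim(H_env) = d_env
= 21

21


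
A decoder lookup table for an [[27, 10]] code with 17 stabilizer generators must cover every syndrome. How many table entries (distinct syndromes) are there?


Each stabilizer generator gives a binary (+1 or -1) measurement outcome.
With 17 independent generators:
Total syndromes = 2^17
= 131072

131072


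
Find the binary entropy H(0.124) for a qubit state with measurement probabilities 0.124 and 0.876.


S = -p*log2(p) - (1-p)*log2(1-p)
p = 0.1240, 1-p = 0.8760
= -0.1240 * log2(0.1240) - 0.8760 * log2(0.8760)
= -(-0.3734) - (-0.1673)
= 0.5408

0.5408


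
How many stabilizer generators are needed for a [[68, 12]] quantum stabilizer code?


For an [[n,k]] stabilizer code:
Number of stabilizer generators = n - k
= 68 - 12
= 56

56


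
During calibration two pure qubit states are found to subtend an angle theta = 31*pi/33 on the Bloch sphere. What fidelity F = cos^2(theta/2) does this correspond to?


For states separated by angle theta on Bloch sphere:
F = cos^2(theta/2)
theta = 31*pi/33 = 2.9512
theta/2 = 1.4756
cos(theta/2) = 0.0951
F = 0.0090

0.0090


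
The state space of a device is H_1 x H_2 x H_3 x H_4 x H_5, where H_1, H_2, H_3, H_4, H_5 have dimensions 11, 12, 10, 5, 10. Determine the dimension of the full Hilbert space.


dim(H_1 x H_2 x H_3 x H_4 x H_5) = 11 * 12 * 10 * 5 * 10
= 132 * 10 * 5 * 10
= 1320 * 5 * 10
= 6600 * 10
= 66000

66000


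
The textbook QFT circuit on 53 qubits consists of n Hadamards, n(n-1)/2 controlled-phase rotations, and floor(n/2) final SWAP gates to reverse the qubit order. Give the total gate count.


Hadamard gates: 53
Controlled rotations: n*(n-1)/2 = 53*52/2 = 1378
SWAP gates: floor(n/2) = floor(53/2) = 26
Total = 53 + 1378 + 26
= 1457

1457


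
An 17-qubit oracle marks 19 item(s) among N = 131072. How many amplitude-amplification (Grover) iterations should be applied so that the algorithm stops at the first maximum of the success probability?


After j Grover iterations the success probability is P(j) = sin^2((2j+1)*theta), where sin(theta) = sqrt(k/N).
N = 2^17 = 131072, k = 19
sin(theta) = sqrt(k/N) = 0.0120398711
theta = arcsin(sqrt(k/N)) = 0.012040162 rad
P(j) reaches its first maximum when (2j+1)*theta is as close as possible to pi/2, i.e. j = round(pi/(4*theta) - 1/2).
pi/(4*theta) - 1/2 = 64.7315
(For comparison, the common estimate pi/4 * sqrt(N/k) = 65.2331; the exact maximiser is used here.)
Optimal iterations = 65

65


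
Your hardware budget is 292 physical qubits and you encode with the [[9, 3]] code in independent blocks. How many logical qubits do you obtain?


Each code block uses 9 physical qubits for 3 logical qubit(s).
Number of complete blocks = floor(292 / 9) = 32
Logical qubits = 32 * 3
= 96

96


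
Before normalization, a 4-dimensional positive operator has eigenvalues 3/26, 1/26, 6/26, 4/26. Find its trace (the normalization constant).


tr(M) = sum of eigenvalues
= 3/26 + 1/26 + 6/26 + 4/26
= 14/26
= 0.5385

0.5385


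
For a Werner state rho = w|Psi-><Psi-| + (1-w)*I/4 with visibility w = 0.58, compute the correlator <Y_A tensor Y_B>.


|Psi-> = (|01> - |10>)/sqrt(2)
For the pure Bell state, <Y_A Y_B> = -1 (Bell-state Pauli correlator).
The maximally-mixed part I/4 has tr(I/4 * P tensor P) = 0 for any traceless Pauli P.
So <Y_A Y_B>_rho = w * (-1) + (1 - w) * 0
= 0.58 * (-1)
= -0.5800

-0.5800


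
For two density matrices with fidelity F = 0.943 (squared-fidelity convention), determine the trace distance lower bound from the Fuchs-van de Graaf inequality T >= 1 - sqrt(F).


Fuchs-van de Graaf (squared-fidelity convention): 1 - sqrt(F) <= T <= sqrt(1 - F).
Lower bound: T >= 1 - sqrt(F)
sqrt(F) = sqrt(0.943) = 0.9711
T >= 1 - 0.9711
T >= 0.0289

0.0289


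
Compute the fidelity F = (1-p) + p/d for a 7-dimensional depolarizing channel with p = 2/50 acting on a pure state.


F = (1-p) + p/d
= (1 - 0.0400) + 0.0400/7
= 0.9600 + 0.0057
= 0.9657

0.9657


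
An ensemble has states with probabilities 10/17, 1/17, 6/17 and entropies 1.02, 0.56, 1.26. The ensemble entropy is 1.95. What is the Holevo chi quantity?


chi = S(rho) - sum_i p_i * S(rho_i)
Weighted entropy = 10/17 * 1.02 + 1/17 * 0.56 + 6/17 * 1.26
= 1.0776
chi = 1.95 - 1.0776
= 0.8724

0.8724


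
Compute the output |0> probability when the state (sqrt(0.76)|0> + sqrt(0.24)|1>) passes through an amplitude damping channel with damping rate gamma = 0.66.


For amplitude damping with parameter gamma on state sqrt(a)|0> + sqrt(b)|1>:
alpha^2 = 0.76, beta^2 = 0.24
P(|0>) = alpha^2 + gamma * beta^2
= 0.76 + 0.66 * 0.24
= 0.76 + 0.1584
= 0.9184

0.9184


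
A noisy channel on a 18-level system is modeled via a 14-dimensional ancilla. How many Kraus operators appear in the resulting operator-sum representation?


Tracing out the environment in an orthonormal basis {|i>_E} gives Kraus operators K_i = <i|_E U |0>_E.
Number of Kraus operators = dim(H_env) = d_env
= 14

14


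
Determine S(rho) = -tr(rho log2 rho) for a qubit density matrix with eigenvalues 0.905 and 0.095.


S = -p*log2(p) - (1-p)*log2(1-p)
p = 0.9050, 1-p = 0.0950
= -0.9050 * log2(0.9050) - 0.0950 * log2(0.0950)
= -(-0.1303) - (-0.3226)
= 0.4529

0.4529


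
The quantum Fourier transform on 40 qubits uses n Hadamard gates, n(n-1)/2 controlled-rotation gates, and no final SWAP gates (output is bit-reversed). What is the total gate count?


Hadamard gates: 40
Controlled rotations: n*(n-1)/2 = 40*39/2 = 780
SWAP gates: 0 (omitted)
Total = 40 + 780
= 820

820


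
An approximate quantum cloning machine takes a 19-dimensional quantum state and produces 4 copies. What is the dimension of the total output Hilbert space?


Output space = H^(tensor 4) where dim(H) = 19
dim = 19^4
= 361 (after 2 factors)
= 6859 (after 3 factors)
= 130321 (after 4 factors)
= 130321

130321


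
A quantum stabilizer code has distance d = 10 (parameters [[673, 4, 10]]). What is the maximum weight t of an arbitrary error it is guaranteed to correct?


Code parameters: [[673, 4, 10]], distance d = 10.
Number of correctable errors = floor((d-1)/2)
= floor((10 - 1)/2)
= floor(9/2)
= 4

4


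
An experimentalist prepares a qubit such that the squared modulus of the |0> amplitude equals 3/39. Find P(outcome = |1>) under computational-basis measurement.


|alpha|^2 = 3/39 = 0.0769
|beta|^2 = 1 - 3/39 = 36/39 = 0.9231
P(|1>) = |beta|^2 = 0.9231

0.9231


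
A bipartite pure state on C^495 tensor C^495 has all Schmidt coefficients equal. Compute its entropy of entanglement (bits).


For a maximally entangled state in d x d:
S = log2(d) = log2(495)
= 8.9513

8.9513


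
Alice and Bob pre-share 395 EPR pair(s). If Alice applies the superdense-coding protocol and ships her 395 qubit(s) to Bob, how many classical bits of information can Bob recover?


Superdense coding allows 2 classical bits per shared entangled pair.
395 pair(s) -> 2 * 395 = 790 classical bits

790


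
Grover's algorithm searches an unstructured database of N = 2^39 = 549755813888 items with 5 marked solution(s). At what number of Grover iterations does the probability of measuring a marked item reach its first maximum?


After j Grover iterations the success probability is P(j) = sin^2((2j+1)*theta), where sin(theta) = sqrt(k/N).
N = 2^39 = 549755813888, k = 5
sin(theta) = sqrt(k/N) = 3.015782986e-06
theta = arcsin(sqrt(k/N)) = 3.015782986e-06 rad
P(j) reaches its first maximum when (2j+1)*theta is as close as possible to pi/2, i.e. j = round(pi/(4*theta) - 1/2).
pi/(4*theta) - 1/2 = 260428.7706
(For comparison, the common estimate pi/4 * sqrt(N/k) = 260429.2706; the exact maximiser is used here.)
Optimal iterations = 260429

260429


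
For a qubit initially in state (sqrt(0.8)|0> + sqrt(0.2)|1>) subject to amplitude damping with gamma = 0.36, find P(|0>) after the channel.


For amplitude damping with parameter gamma on state sqrt(a)|0> + sqrt(b)|1>:
alpha^2 = 0.8, beta^2 = 0.2
P(|0>) = alpha^2 + gamma * beta^2
= 0.8 + 0.36 * 0.2
= 0.8 + 0.0720
= 0.8720

0.8720


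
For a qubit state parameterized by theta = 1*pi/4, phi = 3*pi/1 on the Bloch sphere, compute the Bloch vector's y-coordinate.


theta = 0.7854, phi = 9.4248
r_y = sin(theta)*sin(phi) = 0.7071 * 0.0000
r_y = 0.0000

0.0000


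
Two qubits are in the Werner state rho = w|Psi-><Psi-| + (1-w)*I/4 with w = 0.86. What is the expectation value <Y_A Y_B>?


|Psi-> = (|01> - |10>)/sqrt(2)
For the pure Bell state, <Y_A Y_B> = -1 (Bell-state Pauli correlator).
The maximally-mixed part I/4 has tr(I/4 * P tensor P) = 0 for any traceless Pauli P.
So <Y_A Y_B>_rho = w * (-1) + (1 - w) * 0
= 0.86 * (-1)
= -0.8600

-0.8600


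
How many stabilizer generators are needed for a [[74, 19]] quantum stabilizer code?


For an [[n,k]] stabilizer code:
Number of stabilizer generators = n - k
= 74 - 19
= 55

55


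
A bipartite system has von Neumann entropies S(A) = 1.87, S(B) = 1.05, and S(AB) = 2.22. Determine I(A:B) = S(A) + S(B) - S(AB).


I(A:B) = S(A) + S(B) - S(AB)
= 1.87 + 1.05 - 2.22
= 0.7000

0.7000


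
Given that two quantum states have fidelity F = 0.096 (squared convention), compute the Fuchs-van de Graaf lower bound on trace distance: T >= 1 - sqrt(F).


Fuchs-van de Graaf (squared-fidelity convention): 1 - sqrt(F) <= T <= sqrt(1 - F).
Lower bound: T >= 1 - sqrt(F)
sqrt(F) = sqrt(0.096) = 0.3098
T >= 1 - 0.3098
T >= 0.6902

0.6902


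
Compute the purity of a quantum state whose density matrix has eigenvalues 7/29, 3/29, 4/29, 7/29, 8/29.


tr(rho^2) = sum of eigenvalues squared
= (7/29)^2 + (3/29)^2 + (4/29)^2 + (7/29)^2 + (8/29)^2
= (49 + 9 + 16 + 49 + 64) / 841
= 187/841
= 0.2224

0.2224


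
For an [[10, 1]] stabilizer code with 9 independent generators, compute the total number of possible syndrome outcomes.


Each stabilizer generator gives a binary (+1 or -1) measurement outcome.
With 9 independent generators:
Total syndromes = 2^9
= 512

512


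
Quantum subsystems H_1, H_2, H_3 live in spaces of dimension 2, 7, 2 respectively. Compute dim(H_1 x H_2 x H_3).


dim(H_1 x H_2 x H_3) = 2 * 7 * 2
= 14 * 2
= 28

28


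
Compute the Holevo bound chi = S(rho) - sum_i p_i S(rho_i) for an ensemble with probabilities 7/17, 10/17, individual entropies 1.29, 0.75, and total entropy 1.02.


chi = S(rho) - sum_i p_i * S(rho_i)
Weighted entropy = 7/17 * 1.29 + 10/17 * 0.75
= 0.9724
chi = 1.02 - 0.9724
= 0.0476

0.0476


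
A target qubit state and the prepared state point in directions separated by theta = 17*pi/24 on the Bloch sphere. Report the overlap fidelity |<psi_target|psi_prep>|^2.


For states separated by angle theta on Bloch sphere:
F = cos^2(theta/2)
theta = 17*pi/24 = 2.2253
theta/2 = 1.1126
cos(theta/2) = 0.4423
F = 0.1956

0.1956


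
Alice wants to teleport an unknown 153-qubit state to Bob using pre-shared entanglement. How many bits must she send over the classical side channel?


Quantum teleportation requires 2 classical bits per qubit teleported.
153 qubit(s) -> 2 * 153 = 306 classical bits

306


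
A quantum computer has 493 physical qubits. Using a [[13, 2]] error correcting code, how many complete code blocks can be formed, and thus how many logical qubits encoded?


Each code block uses 13 physical qubits for 2 logical qubit(s).
Number of complete blocks = floor(493 / 13) = 37
Logical qubits = 37 * 2
= 74

74


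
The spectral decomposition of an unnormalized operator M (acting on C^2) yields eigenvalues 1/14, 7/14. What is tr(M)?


tr(M) = sum of eigenvalues
= 1/14 + 7/14
= 8/14
= 0.5714

0.5714


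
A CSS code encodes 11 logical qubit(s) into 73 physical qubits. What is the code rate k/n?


Code rate R = k/n
= 11/73
= 0.1507

0.1507


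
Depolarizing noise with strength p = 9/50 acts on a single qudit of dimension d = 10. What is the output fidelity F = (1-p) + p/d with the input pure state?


F = (1-p) + p/d
= (1 - 0.1800) + 0.1800/10
= 0.8200 + 0.0180
= 0.8380

0.8380


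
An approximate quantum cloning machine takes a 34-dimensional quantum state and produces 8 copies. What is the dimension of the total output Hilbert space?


Output space = H^(tensor 8) where dim(H) = 34
dim = 34^8
= 1156 (after 2 factors)
= 39304 (after 3 factors)
= 1336336 (after 4 factors)
= 45435424 (after 5 factors)
= 1544804416 (after 6 factors)
= 52523350144 (after 7 factors)
= 1785793904896 (after 8 factors)
= 1785793904896

1785793904896


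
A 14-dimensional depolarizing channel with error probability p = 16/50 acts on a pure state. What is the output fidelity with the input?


F = (1-p) + p/d
= (1 - 0.3200) + 0.3200/14
= 0.6800 + 0.0229
= 0.7029

0.7029


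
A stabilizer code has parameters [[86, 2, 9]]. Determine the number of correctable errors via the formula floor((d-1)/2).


Code parameters: [[86, 2, 9]], distance d = 9.
Number of correctable errors = floor((d-1)/2)
= floor((9 - 1)/2)
= floor(8/2)
= 4

4


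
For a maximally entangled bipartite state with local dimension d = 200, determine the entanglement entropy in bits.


For a maximally entangled state in d x d:
S = log2(d) = log2(200)
= 7.6439

7.6439


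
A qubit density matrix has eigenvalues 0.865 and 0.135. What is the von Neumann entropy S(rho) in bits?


S = -p*log2(p) - (1-p)*log2(1-p)
p = 0.8650, 1-p = 0.1350
= -0.8650 * log2(0.8650) - 0.1350 * log2(0.1350)
= -(-0.1810) - (-0.3900)
= 0.5710

0.5710


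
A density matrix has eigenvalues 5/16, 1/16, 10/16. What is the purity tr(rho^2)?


tr(rho^2) = sum of eigenvalues squared
= (5/16)^2 + (1/16)^2 + (10/16)^2
= (25 + 1 + 100) / 256
= 126/256
= 0.4922

0.4922


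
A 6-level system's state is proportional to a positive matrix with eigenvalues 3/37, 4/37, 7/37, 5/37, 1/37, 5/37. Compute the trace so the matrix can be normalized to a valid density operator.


tr(M) = sum of eigenvalues
= 3/37 + 4/37 + 7/37 + 5/37 + 1/37 + 5/37
= 25/37
= 0.6757

0.6757


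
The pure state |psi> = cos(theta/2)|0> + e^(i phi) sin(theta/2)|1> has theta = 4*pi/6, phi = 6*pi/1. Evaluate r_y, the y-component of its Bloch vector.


theta = 2.0944, phi = 18.8496
r_y = sin(theta)*sin(phi) = 0.8660 * 0.0000
r_y = 0.0000

0.0000


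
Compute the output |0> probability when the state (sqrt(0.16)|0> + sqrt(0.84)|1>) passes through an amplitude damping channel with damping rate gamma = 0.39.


For amplitude damping with parameter gamma on state sqrt(a)|0> + sqrt(b)|1>:
alpha^2 = 0.16, beta^2 = 0.84
P(|0>) = alpha^2 + gamma * beta^2
= 0.16 + 0.39 * 0.84
= 0.16 + 0.3276
= 0.4876

0.4876


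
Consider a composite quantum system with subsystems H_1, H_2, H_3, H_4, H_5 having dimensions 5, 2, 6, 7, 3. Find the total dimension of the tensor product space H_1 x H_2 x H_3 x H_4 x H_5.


dim(H_1 x H_2 x H_3 x H_4 x H_5) = 5 * 2 * 6 * 7 * 3
= 10 * 6 * 7 * 3
= 60 * 7 * 3
= 420 * 3
= 1260

1260


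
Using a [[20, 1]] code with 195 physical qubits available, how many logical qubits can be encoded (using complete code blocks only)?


Each code block uses 20 physical qubits for 1 logical qubit(s).
Number of complete blocks = floor(195 / 20) = 9
Logical qubits = 9 * 1
= 9

9


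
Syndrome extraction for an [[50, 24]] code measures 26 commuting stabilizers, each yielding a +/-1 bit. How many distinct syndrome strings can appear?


Each stabilizer generator gives a binary (+1 or -1) measurement outcome.
With 26 independent generators:
Total syndromes = 2^26
= 67108864

67108864


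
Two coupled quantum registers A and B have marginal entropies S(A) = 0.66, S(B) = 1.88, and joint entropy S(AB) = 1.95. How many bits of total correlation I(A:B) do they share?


I(A:B) = S(A) + S(B) - S(AB)
= 0.66 + 1.88 - 1.95
= 0.5900

0.5900


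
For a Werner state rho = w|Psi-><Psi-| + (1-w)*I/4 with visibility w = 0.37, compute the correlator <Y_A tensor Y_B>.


|Psi-> = (|01> - |10>)/sqrt(2)
For the pure Bell state, <Y_A Y_B> = -1 (Bell-state Pauli correlator).
The maximally-mixed part I/4 has tr(I/4 * P tensor P) = 0 for any traceless Pauli P.
So <Y_A Y_B>_rho = w * (-1) + (1 - w) * 0
= 0.37 * (-1)
= -0.3700

-0.3700


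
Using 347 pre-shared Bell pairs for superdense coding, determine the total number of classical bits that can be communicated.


Superdense coding allows 2 classical bits per shared entangled pair.
347 pair(s) -> 2 * 347 = 694 classical bits

694


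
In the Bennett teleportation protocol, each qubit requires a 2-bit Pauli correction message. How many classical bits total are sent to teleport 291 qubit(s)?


Quantum teleportation requires 2 classical bits per qubit teleported.
291 qubit(s) -> 2 * 291 = 582 classical bits

582


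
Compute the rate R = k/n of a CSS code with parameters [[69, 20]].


Code rate R = k/n
= 20/69
= 0.2899

0.2899


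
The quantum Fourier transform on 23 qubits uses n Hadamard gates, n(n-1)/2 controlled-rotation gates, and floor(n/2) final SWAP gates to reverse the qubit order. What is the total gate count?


Hadamard gates: 23
Controlled rotations: n*(n-1)/2 = 23*22/2 = 253
SWAP gates: floor(n/2) = floor(23/2) = 11
Total = 23 + 253 + 11
= 287

287


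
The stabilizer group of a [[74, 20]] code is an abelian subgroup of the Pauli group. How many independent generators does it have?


For an [[n,k]] stabilizer code:
Number of stabilizer generators = n - k
= 74 - 20
= 54

54


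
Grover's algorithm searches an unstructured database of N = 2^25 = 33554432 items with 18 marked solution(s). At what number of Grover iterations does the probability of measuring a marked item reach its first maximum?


After j Grover iterations the success probability is P(j) = sin^2((2j+1)*theta), where sin(theta) = sqrt(k/N).
N = 2^25 = 33554432, k = 18
sin(theta) = sqrt(k/N) = 0.000732421875
theta = arcsin(sqrt(k/N)) = 0.0007324219405 rad
P(j) reaches its first maximum when (2j+1)*theta is as close as possible to pi/2, i.e. j = round(pi/(4*theta) - 1/2).
pi/(4*theta) - 1/2 = 1071.8302
(For comparison, the common estimate pi/4 * sqrt(N/k) = 1072.3303; the exact maximiser is used here.)
Optimal iterations = 1072

1072


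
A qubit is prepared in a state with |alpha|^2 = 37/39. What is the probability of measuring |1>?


|alpha|^2 = 37/39 = 0.9487
|beta|^2 = 1 - 37/39 = 2/39 = 0.0513
P(|1>) = |beta|^2 = 0.0513

0.0513


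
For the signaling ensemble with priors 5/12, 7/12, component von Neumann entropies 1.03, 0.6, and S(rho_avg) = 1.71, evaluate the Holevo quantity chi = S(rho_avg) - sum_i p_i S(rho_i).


chi = S(rho) - sum_i p_i * S(rho_i)
Weighted entropy = 5/12 * 1.03 + 7/12 * 0.6
= 0.7792
chi = 1.71 - 0.7792
= 0.9308

0.9308


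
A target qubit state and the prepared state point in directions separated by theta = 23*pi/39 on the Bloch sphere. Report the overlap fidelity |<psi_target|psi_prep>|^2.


For states separated by angle theta on Bloch sphere:
F = cos^2(theta/2)
theta = 23*pi/39 = 1.8527
theta/2 = 0.9264
cos(theta/2) = 0.6007
F = 0.3609

0.3609


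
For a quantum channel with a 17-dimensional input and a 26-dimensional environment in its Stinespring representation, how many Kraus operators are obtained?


Tracing out the environment in an orthonormal basis {|i>_E} gives Kraus operators K_i = <i|_E U |0>_E.
Number of Kraus operators = dim(H_env) = d_env
= 26

26


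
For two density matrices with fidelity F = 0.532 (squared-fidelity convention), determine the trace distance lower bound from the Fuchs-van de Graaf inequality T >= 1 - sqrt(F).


Fuchs-van de Graaf (squared-fidelity convention): 1 - sqrt(F) <= T <= sqrt(1 - F).
Lower bound: T >= 1 - sqrt(F)
sqrt(F) = sqrt(0.532) = 0.7294
T >= 1 - 0.7294
T >= 0.2706

0.2706


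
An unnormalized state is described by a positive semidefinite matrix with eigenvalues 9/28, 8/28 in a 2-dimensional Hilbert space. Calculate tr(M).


tr(M) = sum of eigenvalues
= 9/28 + 8/28
= 17/28
= 0.6071

0.6071


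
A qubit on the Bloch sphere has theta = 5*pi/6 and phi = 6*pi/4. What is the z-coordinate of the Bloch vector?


theta = 2.6180, phi = 4.7124
r_z = cos(theta) = -0.8660

-0.8660


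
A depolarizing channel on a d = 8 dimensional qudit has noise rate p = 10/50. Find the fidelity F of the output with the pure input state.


F = (1-p) + p/d
= (1 - 0.2000) + 0.2000/8
= 0.8000 + 0.0250
= 0.8250

0.8250


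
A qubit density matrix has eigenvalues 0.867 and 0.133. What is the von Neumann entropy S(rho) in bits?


S = -p*log2(p) - (1-p)*log2(1-p)
p = 0.8670, 1-p = 0.1330
= -0.8670 * log2(0.8670) - 0.1330 * log2(0.1330)
= -(-0.1785) - (-0.3871)
= 0.5656

0.5656


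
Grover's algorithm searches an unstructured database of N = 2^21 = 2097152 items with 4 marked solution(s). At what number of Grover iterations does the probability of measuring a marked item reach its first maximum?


After j Grover iterations the success probability is P(j) = sin^2((2j+1)*theta), where sin(theta) = sqrt(k/N).
N = 2^21 = 2097152, k = 4
sin(theta) = sqrt(k/N) = 0.001381067932
theta = arcsin(sqrt(k/N)) = 0.001381068371 rad
P(j) reaches its first maximum when (2j+1)*theta is as close as possible to pi/2, i.e. j = round(pi/(4*theta) - 1/2).
pi/(4*theta) - 1/2 = 568.1888
(For comparison, the common estimate pi/4 * sqrt(N/k) = 568.6890; the exact maximiser is used here.)
Optimal iterations = 568

568


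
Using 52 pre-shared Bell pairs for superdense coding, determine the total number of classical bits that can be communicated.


Superdense coding allows 2 classical bits per shared entangled pair.
52 pair(s) -> 2 * 52 = 104 classical bits

104


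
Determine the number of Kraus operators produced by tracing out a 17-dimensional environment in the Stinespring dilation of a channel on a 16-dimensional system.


Tracing out the environment in an orthonormal basis {|i>_E} gives Kraus operators K_i = <i|_E U |0>_E.
Number of Kraus operators = dim(H_env) = d_env
= 17

17


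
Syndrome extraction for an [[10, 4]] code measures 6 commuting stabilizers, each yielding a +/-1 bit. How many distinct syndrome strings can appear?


Each stabilizer generator gives a binary (+1 or -1) measurement outcome.
With 6 independent generators:
Total syndromes = 2^6
= 64

64


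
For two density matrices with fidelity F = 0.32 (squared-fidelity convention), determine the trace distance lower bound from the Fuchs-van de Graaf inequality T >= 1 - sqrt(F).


Fuchs-van de Graaf (squared-fidelity convention): 1 - sqrt(F) <= T <= sqrt(1 - F).
Lower bound: T >= 1 - sqrt(F)
sqrt(F) = sqrt(0.32) = 0.5657
T >= 1 - 0.5657
T >= 0.4343

0.4343


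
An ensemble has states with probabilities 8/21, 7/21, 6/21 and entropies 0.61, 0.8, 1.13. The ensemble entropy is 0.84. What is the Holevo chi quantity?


chi = S(rho) - sum_i p_i * S(rho_i)
Weighted entropy = 8/21 * 0.61 + 7/21 * 0.8 + 6/21 * 1.13
= 0.8219
chi = 0.84 - 0.8219
= 0.0181

0.0181


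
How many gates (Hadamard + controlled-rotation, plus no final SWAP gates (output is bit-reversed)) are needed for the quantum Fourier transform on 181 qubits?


Hadamard gates: 181
Controlled rotations: n*(n-1)/2 = 181*180/2 = 16290
SWAP gates: 0 (omitted)
Total = 181 + 16290
= 16471

16471


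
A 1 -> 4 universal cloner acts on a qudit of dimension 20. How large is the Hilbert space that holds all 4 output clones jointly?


Output space = H^(tensor 4) where dim(H) = 20
dim = 20^4
= 400 (after 2 factors)
= 8000 (after 3 factors)
= 160000 (after 4 factors)
= 160000

160000


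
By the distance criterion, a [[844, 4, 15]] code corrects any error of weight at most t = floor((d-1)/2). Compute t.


Code parameters: [[844, 4, 15]], distance d = 15.
Number of correctable errors = floor((d-1)/2)
= floor((15 - 1)/2)
= floor(14/2)
= 7

7


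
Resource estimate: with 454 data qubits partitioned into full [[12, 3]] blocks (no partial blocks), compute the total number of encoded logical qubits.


Each code block uses 12 physical qubits for 3 logical qubit(s).
Number of complete blocks = floor(454 / 12) = 37
Logical qubits = 37 * 3
= 111

111


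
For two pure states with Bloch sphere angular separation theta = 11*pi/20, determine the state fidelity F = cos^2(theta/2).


For states separated by angle theta on Bloch sphere:
F = cos^2(theta/2)
theta = 11*pi/20 = 1.7279
theta/2 = 0.8639
cos(theta/2) = 0.6494
F = 0.4218

0.4218


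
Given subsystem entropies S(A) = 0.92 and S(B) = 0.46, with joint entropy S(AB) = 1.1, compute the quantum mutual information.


I(A:B) = S(A) + S(B) - S(AB)
= 0.92 + 0.46 - 1.1
= 0.2800

0.2800


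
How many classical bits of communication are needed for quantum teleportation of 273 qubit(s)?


Quantum teleportation requires 2 classical bits per qubit teleported.
273 qubit(s) -> 2 * 273 = 546 classical bits

546


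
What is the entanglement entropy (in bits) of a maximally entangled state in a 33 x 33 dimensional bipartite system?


For a maximally entangled state in d x d:
S = log2(d) = log2(33)
= 5.0444

5.0444


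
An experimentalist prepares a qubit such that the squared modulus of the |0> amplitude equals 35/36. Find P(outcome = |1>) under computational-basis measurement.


|alpha|^2 = 35/36 = 0.9722
|beta|^2 = 1 - 35/36 = 1/36 = 0.0278
P(|1>) = |beta|^2 = 0.0278

0.0278


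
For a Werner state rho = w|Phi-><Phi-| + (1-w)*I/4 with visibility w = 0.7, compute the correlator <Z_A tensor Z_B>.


|Phi-> = (|00> - |11>)/sqrt(2)
For the pure Bell state, <Z_A Z_B> = +1 (Bell-state Pauli correlator).
The maximally-mixed part I/4 has tr(I/4 * P tensor P) = 0 for any traceless Pauli P.
So <Z_A Z_B>_rho = w * (+1) + (1 - w) * 0
= 0.7 * (+1)
= 0.7000

0.7000


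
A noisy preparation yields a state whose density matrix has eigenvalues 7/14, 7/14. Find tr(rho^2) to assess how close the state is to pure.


tr(rho^2) = sum of eigenvalues squared
= (7/14)^2 + (7/14)^2
= (49 + 49) / 196
= 98/196
= 0.5000

0.5000


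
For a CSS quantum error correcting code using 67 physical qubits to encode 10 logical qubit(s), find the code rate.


Code rate R = k/n
= 10/67
= 0.1493

0.1493


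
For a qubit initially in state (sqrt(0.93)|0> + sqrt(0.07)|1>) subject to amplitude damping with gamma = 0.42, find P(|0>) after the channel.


For amplitude damping with parameter gamma on state sqrt(a)|0> + sqrt(b)|1>:
alpha^2 = 0.93, beta^2 = 0.07
P(|0>) = alpha^2 + gamma * beta^2
= 0.93 + 0.42 * 0.07
= 0.93 + 0.0294
= 0.9594

0.9594


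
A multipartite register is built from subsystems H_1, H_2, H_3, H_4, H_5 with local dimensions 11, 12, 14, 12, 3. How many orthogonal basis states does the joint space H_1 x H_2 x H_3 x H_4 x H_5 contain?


dim(H_1 x H_2 x H_3 x H_4 x H_5) = 11 * 12 * 14 * 12 * 3
= 132 * 14 * 12 * 3
= 1848 * 12 * 3
= 22176 * 3
= 66528

66528


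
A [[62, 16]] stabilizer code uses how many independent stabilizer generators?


For an [[n,k]] stabilizer code:
Number of stabilizer generators = n - k
= 62 - 16
= 46

46


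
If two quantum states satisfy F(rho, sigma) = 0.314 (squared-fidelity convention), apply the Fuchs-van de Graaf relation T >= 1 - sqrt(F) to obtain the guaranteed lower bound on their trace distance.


Fuchs-van de Graaf (squared-fidelity convention): 1 - sqrt(F) <= T <= sqrt(1 - F).
Lower bound: T >= 1 - sqrt(F)
sqrt(F) = sqrt(0.314) = 0.5604
T >= 1 - 0.5604
T >= 0.4396

0.4396


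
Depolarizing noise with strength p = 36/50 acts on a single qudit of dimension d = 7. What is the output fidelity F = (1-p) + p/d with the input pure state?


F = (1-p) + p/d
= (1 - 0.7200) + 0.7200/7
= 0.2800 + 0.1029
= 0.3829

0.3829


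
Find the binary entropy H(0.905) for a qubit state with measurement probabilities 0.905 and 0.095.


S = -p*log2(p) - (1-p)*log2(1-p)
p = 0.9050, 1-p = 0.0950
= -0.9050 * log2(0.9050) - 0.0950 * log2(0.0950)
= -(-0.1303) - (-0.3226)
= 0.4529

0.4529


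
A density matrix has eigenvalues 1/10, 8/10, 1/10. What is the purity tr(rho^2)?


tr(rho^2) = sum of eigenvalues squared
= (1/10)^2 + (8/10)^2 + (1/10)^2
= (1 + 64 + 1) / 100
= 66/100
= 0.6600

0.6600


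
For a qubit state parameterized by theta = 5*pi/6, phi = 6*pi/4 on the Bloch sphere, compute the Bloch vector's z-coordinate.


theta = 2.6180, phi = 4.7124
r_z = cos(theta) = -0.8660

-0.8660


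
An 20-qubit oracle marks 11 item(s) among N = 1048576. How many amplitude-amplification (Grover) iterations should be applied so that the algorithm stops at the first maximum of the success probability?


After j Grover iterations the success probability is P(j) = sin^2((2j+1)*theta), where sin(theta) = sqrt(k/N).
N = 2^20 = 1048576, k = 11
sin(theta) = sqrt(k/N) = 0.003238891397
theta = arcsin(sqrt(k/N)) = 0.00323889706 rad
P(j) reaches its first maximum when (2j+1)*theta is as close as possible to pi/2, i.e. j = round(pi/(4*theta) - 1/2).
pi/(4*theta) - 1/2 = 241.9894
(For comparison, the common estimate pi/4 * sqrt(N/k) = 242.4898; the exact maximiser is used here.)
Optimal iterations = 242

242


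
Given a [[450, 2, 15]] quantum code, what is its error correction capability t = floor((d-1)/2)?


Code parameters: [[450, 2, 15]], distance d = 15.
Number of correctable errors = floor((d-1)/2)
= floor((15 - 1)/2)
= floor(14/2)
= 7

7


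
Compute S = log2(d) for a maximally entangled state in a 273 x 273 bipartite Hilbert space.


For a maximally entangled state in d x d:
S = log2(d) = log2(273)
= 8.0928

8.0928


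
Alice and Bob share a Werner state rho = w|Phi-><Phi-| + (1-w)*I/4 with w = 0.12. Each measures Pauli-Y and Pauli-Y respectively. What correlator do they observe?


|Phi-> = (|00> - |11>)/sqrt(2)
For the pure Bell state, <Y_A Y_B> = +1 (Bell-state Pauli correlator).
The maximally-mixed part I/4 has tr(I/4 * P tensor P) = 0 for any traceless Pauli P.
So <Y_A Y_B>_rho = w * (+1) + (1 - w) * 0
= 0.12 * (+1)
= 0.1200

0.1200


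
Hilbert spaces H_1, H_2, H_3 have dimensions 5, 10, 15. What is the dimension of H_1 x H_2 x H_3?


dim(H_1 x H_2 x H_3) = 5 * 10 * 15
= 50 * 15
= 750

750


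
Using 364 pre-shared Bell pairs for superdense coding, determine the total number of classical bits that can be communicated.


Superdense coding allows 2 classical bits per shared entangled pair.
364 pair(s) -> 2 * 364 = 728 classical bits

728


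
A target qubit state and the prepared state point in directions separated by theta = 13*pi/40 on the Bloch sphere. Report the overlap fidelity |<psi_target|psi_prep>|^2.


For states separated by angle theta on Bloch sphere:
F = cos^2(theta/2)
theta = 13*pi/40 = 1.0210
theta/2 = 0.5105
cos(theta/2) = 0.8725
F = 0.7612

0.7612


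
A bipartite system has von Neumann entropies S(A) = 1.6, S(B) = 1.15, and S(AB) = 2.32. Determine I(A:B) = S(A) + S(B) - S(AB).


I(A:B) = S(A) + S(B) - S(AB)
= 1.6 + 1.15 - 2.32
= 0.4300

0.4300


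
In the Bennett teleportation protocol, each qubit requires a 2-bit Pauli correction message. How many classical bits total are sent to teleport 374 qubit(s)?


Quantum teleportation requires 2 classical bits per qubit teleported.
374 qubit(s) -> 2 * 374 = 748 classical bits

748


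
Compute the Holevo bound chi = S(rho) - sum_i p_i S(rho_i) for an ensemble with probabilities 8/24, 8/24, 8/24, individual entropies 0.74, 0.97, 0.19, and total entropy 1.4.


chi = S(rho) - sum_i p_i * S(rho_i)
Weighted entropy = 8/24 * 0.74 + 8/24 * 0.97 + 8/24 * 0.19
= 0.6333
chi = 1.4 - 0.6333
= 0.7667

0.7667


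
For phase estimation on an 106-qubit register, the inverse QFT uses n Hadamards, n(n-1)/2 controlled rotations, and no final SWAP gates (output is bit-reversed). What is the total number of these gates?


Hadamard gates: 106
Controlled rotations: n*(n-1)/2 = 106*105/2 = 5565
SWAP gates: 0 (omitted)
Total = 106 + 5565
= 5671

5671


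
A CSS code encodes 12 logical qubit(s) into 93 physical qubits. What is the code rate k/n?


Code rate R = k/n
= 12/93
= 0.1290

0.1290


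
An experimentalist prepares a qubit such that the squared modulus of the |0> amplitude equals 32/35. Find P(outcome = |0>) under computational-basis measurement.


|alpha|^2 = 32/35 = 0.9143
|beta|^2 = 1 - 32/35 = 3/35 = 0.0857
P(|0>) = |alpha|^2 = 0.9143

0.9143


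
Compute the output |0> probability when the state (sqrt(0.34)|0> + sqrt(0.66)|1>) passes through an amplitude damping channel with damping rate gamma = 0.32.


For amplitude damping with parameter gamma on state sqrt(a)|0> + sqrt(b)|1>:
alpha^2 = 0.34, beta^2 = 0.66
P(|0>) = alpha^2 + gamma * beta^2
= 0.34 + 0.32 * 0.66
= 0.34 + 0.2112
= 0.5512

0.5512


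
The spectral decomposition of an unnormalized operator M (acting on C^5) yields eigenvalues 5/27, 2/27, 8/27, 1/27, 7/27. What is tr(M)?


tr(M) = sum of eigenvalues
= 5/27 + 2/27 + 8/27 + 1/27 + 7/27
= 23/27
= 0.8519

0.8519


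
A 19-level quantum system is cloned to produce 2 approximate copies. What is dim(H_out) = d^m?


Output space = H^(tensor 2) where dim(H) = 19
dim = 19^2
= 361

361


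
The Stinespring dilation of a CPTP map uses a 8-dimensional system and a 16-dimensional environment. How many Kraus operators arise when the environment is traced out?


Tracing out the environment in an orthonormal basis {|i>_E} gives Kraus operators K_i = <i|_E U |0>_E.
Number of Kraus operators = dim(H_env) = d_env
= 16

16


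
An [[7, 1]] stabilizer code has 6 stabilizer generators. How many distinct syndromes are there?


Each stabilizer generator gives a binary (+1 or -1) measurement outcome.
With 6 independent generators:
Total syndromes = 2^6
= 64

64


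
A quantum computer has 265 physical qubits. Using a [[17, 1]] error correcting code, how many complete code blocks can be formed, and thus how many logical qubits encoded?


Each code block uses 17 physical qubits for 1 logical qubit(s).
Number of complete blocks = floor(265 / 17) = 15
Logical qubits = 15 * 1
= 15

15


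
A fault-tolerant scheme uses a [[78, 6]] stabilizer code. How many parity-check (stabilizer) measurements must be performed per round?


For an [[n,k]] stabilizer code:
Number of stabilizer generators = n - k
= 78 - 6
= 72

72


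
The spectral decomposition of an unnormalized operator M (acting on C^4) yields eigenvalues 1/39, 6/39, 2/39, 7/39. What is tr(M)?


tr(M) = sum of eigenvalues
= 1/39 + 6/39 + 2/39 + 7/39
= 16/39
= 0.4103

0.4103


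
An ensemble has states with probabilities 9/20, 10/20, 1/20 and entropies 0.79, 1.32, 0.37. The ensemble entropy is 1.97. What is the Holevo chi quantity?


chi = S(rho) - sum_i p_i * S(rho_i)
Weighted entropy = 9/20 * 0.79 + 10/20 * 1.32 + 1/20 * 0.37
= 1.0340
chi = 1.97 - 1.0340
= 0.9360

0.9360


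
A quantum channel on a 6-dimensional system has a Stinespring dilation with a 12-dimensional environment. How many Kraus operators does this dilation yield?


Tracing out the environment in an orthonormal basis {|i>_E} gives Kraus operators K_i = <i|_E U |0>_E.
Number of Kraus operators = dim(H_env) = d_env
= 12

12


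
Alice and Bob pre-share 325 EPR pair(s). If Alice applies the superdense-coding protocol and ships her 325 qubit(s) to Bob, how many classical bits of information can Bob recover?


Superdense coding allows 2 classical bits per shared entangled pair.
325 pair(s) -> 2 * 325 = 650 classical bits

650


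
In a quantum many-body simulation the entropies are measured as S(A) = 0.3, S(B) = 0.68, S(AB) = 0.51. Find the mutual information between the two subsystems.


I(A:B) = S(A) + S(B) - S(AB)
= 0.3 + 0.68 - 0.51
= 0.4700

0.4700


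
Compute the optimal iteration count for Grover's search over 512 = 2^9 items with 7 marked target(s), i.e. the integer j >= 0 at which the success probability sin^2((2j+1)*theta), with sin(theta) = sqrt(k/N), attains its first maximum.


After j Grover iterations the success probability is P(j) = sin^2((2j+1)*theta), where sin(theta) = sqrt(k/N).
N = 2^9 = 512, k = 7
sin(theta) = sqrt(k/N) = 0.1169267933
theta = arcsin(sqrt(k/N)) = 0.1171948808 rad
P(j) reaches its first maximum when (2j+1)*theta is as close as possible to pi/2, i.e. j = round(pi/(4*theta) - 1/2).
pi/(4*theta) - 1/2 = 6.2016
(For comparison, the common estimate pi/4 * sqrt(N/k) = 6.7170; the exact maximiser is used here.)
Optimal iterations = 6

6


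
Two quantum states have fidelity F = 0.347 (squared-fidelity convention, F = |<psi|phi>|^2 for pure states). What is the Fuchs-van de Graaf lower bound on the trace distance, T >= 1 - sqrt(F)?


Fuchs-van de Graaf (squared-fidelity convention): 1 - sqrt(F) <= T <= sqrt(1 - F).
Lower bound: T >= 1 - sqrt(F)
sqrt(F) = sqrt(0.347) = 0.5891
T >= 1 - 0.5891
T >= 0.4109

0.4109


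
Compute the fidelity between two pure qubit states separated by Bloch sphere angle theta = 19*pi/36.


For states separated by angle theta on Bloch sphere:
F = cos^2(theta/2)
theta = 19*pi/36 = 1.6581
theta/2 = 0.8290
cos(theta/2) = 0.6756
F = 0.4564

0.4564


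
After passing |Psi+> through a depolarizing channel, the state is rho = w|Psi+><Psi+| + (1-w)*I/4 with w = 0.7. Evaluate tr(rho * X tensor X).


|Psi+> = (|01> + |10>)/sqrt(2)
For the pure Bell state, <X_A X_B> = +1 (Bell-state Pauli correlator).
The maximally-mixed part I/4 has tr(I/4 * P tensor P) = 0 for any traceless Pauli P.
So <X_A X_B>_rho = w * (+1) + (1 - w) * 0
= 0.7 * (+1)
= 0.7000

0.7000


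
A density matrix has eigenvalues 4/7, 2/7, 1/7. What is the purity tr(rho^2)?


tr(rho^2) = sum of eigenvalues squared
= (4/7)^2 + (2/7)^2 + (1/7)^2
= (16 + 4 + 1) / 49
= 21/49
= 0.4286

0.4286


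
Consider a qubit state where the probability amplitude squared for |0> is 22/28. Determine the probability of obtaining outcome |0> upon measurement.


|alpha|^2 = 22/28 = 0.7857
|beta|^2 = 1 - 22/28 = 6/28 = 0.2143
P(|0>) = |alpha|^2 = 0.7857

0.7857


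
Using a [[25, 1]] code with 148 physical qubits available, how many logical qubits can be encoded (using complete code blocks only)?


Each code block uses 25 physical qubits for 1 logical qubit(s).
Number of complete blocks = floor(148 / 25) = 5
Logical qubits = 5 * 1
= 5

5
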